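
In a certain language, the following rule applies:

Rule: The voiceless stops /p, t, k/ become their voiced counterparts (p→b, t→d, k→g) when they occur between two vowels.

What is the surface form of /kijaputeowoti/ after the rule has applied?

kijabudeowodi

/p/ is a voiceless stop between vowels /a/ and /u/, so it voices to [b].
/t/ is a voiceless stop between vowels /u/ and /e/, so it voices to [d].
/t/ is a voiceless stop between vowels /o/ and /i/, so it voices to [d].
The other instance of /k/ does not occur in the required environment and remains unchanged.
Surface form: [kijabudeowodi].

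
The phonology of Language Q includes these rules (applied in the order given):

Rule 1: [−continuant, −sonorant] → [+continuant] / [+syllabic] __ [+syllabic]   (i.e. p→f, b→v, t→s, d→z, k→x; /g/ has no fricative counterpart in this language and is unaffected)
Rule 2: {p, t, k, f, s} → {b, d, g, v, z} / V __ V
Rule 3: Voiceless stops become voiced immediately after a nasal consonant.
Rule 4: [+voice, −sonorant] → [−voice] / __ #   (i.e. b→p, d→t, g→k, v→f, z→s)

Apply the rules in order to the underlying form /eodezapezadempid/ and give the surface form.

eozezavezazembit

Rule 1 (intervocalic spirantization): /d/ is a stop between vowels /o/ and /e/, so it spirantizes to the fricative [z]. /p/ is a stop between vowels /a/ and /e/, so it spirantizes to the fricative [f]. /d/ is a stop between vowels /a/ and /e/, so it spirantizes to the fricative [z]. /eodezapezadempid/ → eozezafezazempid.
Rule 2 (intervocalic voicing): /f/ is a voiceless obstruent between vowels /a/ and /e/, so it voices to [v]. /eozezafezazempid/ → eozezavezazempid.
Rule 3 (post-nasal voicing): /p/ is a voiceless stop immediately after the nasal /m/, so it voices to [b]. /eozezavezazempid/ → eozezavezazembid.
Rule 4 (final devoicing): /d/ is a voiced obstruent in word-final position, so it devoices to [t]. /eozezavezazembid/ → eozezavezazembit.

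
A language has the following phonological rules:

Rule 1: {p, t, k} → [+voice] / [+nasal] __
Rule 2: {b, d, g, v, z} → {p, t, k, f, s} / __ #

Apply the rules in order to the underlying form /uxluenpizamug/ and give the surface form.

uxluenbizamuk

Rule 1 (post-nasal voicing): /p/ is a voiceless stop immediately after the nasal /n/, so it voices to [b]. /uxluenpizamug/ → uxluenbizamug.
Rule 2 (final devoicing): /g/ is a voiced obstruent in word-final position, so it devoices to [k]. /uxluenbizamug/ → uxluenbizamuk.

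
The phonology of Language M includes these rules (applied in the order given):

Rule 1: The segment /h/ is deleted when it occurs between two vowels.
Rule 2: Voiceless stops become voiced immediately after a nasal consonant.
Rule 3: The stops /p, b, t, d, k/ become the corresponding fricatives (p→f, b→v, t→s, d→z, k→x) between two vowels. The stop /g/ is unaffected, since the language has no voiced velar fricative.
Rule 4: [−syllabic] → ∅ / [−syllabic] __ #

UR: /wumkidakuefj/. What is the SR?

Rule 1 (intervocalic h-deletion): no segment meets the environment; /wumkidakuefj/ is unchanged.
Rule 2 (post-nasal voicing): /k/ is a voiceless stop immediately after the nasal /m/, so it voices to [g]. /wumkidakuefj/ → wumgidakuefj.
Rule 3 (intervocalic spirantization): /d/ is a stop between vowels /i/ and /a/, so it spirantizes to the fricative [z]. /k/ is a stop between vowels /a/ and /u/, so it spirantizes to the fricative [x]. /wumgidakuefj/ → wumgizaxuefj.
Rule 4 (final cluster simplification): /j/ is the second consonant of a word-final cluster /fj/, so it deletes. /wumgizaxuefj/ → wumgizaxuef.

wumgizaxuef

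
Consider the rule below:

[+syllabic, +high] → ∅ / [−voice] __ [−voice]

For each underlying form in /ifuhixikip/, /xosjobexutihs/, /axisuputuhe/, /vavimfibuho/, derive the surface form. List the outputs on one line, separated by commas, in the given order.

/ifuhixikip/: /u/ is a high vowel flanked by voiceless consonants /f/ and /h/, so it deletes. /i/ is a high vowel flanked by voiceless consonants /h/ and /x/, so it deletes. /i/ is a high vowel flanked by voiceless consonants /x/ and /k/, so it deletes. /i/ is a high vowel flanked by voiceless consonants /k/ and /p/, so it deletes. → [ifhxkp].
/xosjobexutihs/: /u/ is a high vowel flanked by voiceless consonants /x/ and /t/, so it deletes. /i/ is a high vowel flanked by voiceless consonants /t/ and /h/, so it deletes. → [xosjobexths].
/axisuputuhe/: /i/ is a high vowel flanked by voiceless consonants /x/ and /s/, so it deletes. /u/ is a high vowel flanked by voiceless consonants /s/ and /p/, so it deletes. /u/ is a high vowel flanked by voiceless consonants /p/ and /t/, so it deletes. /u/ is a high vowel flanked by voiceless consonants /t/ and /h/, so it deletes. → [axspthe].
/vavimfibuho/: the rule's environment is not met; surfaces unchanged as [vavimfibuho].

ifhxkp, xosjobexths, axspthe, vavimfibuho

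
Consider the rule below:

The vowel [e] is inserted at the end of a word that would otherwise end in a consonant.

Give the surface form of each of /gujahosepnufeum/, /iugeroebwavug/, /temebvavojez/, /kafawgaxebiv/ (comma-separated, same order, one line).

gujahosepnufeume, iugeroebwavuge, temebvavojeze, kafawgaxebive

/gujahosepnufeum/: the form ends in the consonant /m/, so [e] is inserted word-finally. → [gujahosepnufeume].
/iugeroebwavug/: the form ends in the consonant /g/, so [e] is inserted word-finally. → [iugeroebwavuge].
/temebvavojez/: the form ends in the consonant /z/, so [e] is inserted word-finally. → [temebvavojeze].
/kafawgaxebiv/: the form ends in the consonant /v/, so [e] is inserted word-finally. → [kafawgaxebive].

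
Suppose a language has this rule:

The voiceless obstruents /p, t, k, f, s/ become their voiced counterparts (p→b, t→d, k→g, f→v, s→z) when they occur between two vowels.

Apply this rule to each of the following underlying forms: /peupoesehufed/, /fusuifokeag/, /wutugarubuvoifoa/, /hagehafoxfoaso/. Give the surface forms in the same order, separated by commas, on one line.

/peupoesehufed/: /p/ is a voiceless obstruent between vowels /u/ and /o/, so it voices to [b]. /s/ is a voiceless obstruent between vowels /e/ and /e/, so it voices to [z]. /f/ is a voiceless obstruent between vowels /u/ and /e/, so it voices to [v]. → [peuboezehuved].
/fusuifokeag/: /s/ is a voiceless obstruent between vowels /u/ and /u/, so it voices to [z]. /f/ is a voiceless obstruent between vowels /i/ and /o/, so it voices to [v]. /k/ is a voiceless obstruent between vowels /o/ and /e/, so it voices to [g]. → [fuzuivogeag].
/wutugarubuvoifoa/: /t/ is a voiceless obstruent between vowels /u/ and /u/, so it voices to [d]. /f/ is a voiceless obstruent between vowels /i/ and /o/, so it voices to [v]. → [wudugarubuvoivoa].
/hagehafoxfoaso/: /f/ is a voiceless obstruent between vowels /a/ and /o/, so it voices to [v]. /s/ is a voiceless obstruent between vowels /a/ and /o/, so it voices to [z]. → [hagehavoxfoazo].

peuboezehuved, fuzuivogeag, wudugarubuvoivoa, hagehavoxfoazo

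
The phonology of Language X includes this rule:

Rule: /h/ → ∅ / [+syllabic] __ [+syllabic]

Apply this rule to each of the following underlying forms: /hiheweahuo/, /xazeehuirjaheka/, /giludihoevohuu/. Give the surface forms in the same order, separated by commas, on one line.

/hiheweahuo/: /h/ occurs between vowels /i/ and /e/, so it deletes. /h/ occurs between vowels /a/ and /u/, so it deletes. → [hieweauo].
/xazeehuirjaheka/: /h/ occurs between vowels /e/ and /u/, so it deletes. /h/ occurs between vowels /a/ and /e/, so it deletes. → [xazeeuirjaeka].
/giludihoevohuu/: /h/ occurs between vowels /i/ and /o/, so it deletes. /h/ occurs between vowels /o/ and /u/, so it deletes. → [giludioevouu].

hieweauo, xazeeuirjaeka, giludioevouu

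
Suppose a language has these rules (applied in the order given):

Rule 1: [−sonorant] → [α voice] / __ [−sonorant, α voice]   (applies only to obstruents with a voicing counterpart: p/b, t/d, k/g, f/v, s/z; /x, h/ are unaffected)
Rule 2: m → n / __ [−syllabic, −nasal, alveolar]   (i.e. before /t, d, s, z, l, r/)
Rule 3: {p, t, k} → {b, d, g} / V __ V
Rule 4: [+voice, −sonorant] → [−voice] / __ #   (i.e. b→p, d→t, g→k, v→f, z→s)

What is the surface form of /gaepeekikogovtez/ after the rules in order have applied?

Rule 1 (regressive voicing assimilation): /v/ precedes the voiceless obstruent /t/, so it devoices to [f] by assimilation. /gaepeekikogovtez/ → gaepeekikogoftez.
Rule 2 (nasal place assimilation): no segment meets the environment; /gaepeekikogoftez/ is unchanged.
Rule 3 (intervocalic voicing): /p/ is a voiceless stop between vowels /e/ and /e/, so it voices to [b]. /k/ is a voiceless stop between vowels /e/ and /i/, so it voices to [g]. /k/ is a voiceless stop between vowels /i/ and /o/, so it voices to [g]. /gaepeekikogoftez/ → gaebeegigogoftez.
Rule 4 (final devoicing): /z/ is a voiced obstruent in word-final position, so it devoices to [s]. /gaebeegigogoftez/ → gaebeegigogoftes.

gaebeegigogoftes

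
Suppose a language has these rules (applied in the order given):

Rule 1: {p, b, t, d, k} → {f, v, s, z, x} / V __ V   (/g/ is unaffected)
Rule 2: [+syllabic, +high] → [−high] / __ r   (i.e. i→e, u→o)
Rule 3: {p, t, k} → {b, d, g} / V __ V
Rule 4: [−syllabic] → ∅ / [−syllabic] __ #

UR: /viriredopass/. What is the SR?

vererezofas

Rule 1 (intervocalic spirantization): /d/ is a stop between vowels /e/ and /o/, so it spirantizes to the fricative [z]. /p/ is a stop between vowels /o/ and /a/, so it spirantizes to the fricative [f]. /viriredopass/ → virirezofass.
Rule 2 (pre-rhotic lowering): /i/ is a high vowel immediately before /r/, so it lowers to [e]. /i/ is a high vowel immediately before /r/, so it lowers to [e]. /virirezofass/ → vererezofass.
Rule 3 (intervocalic voicing): no segment meets the environment; /vererezofass/ is unchanged.
Rule 4 (final cluster simplification): /s/ is the second consonant of a word-final cluster /ss/, so it deletes. /vererezofass/ → vererezofas.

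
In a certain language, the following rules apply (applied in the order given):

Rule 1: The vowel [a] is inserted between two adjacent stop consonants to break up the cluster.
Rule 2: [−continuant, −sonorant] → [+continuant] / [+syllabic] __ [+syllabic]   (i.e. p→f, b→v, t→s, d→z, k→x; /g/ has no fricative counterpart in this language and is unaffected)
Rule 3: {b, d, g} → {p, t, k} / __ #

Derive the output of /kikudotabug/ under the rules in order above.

Rule 1 (stop-cluster a-epenthesis): no segment meets the environment; /kikudotabug/ is unchanged.
Rule 2 (intervocalic spirantization): /k/ is a stop between vowels /i/ and /u/, so it spirantizes to the fricative [x]. /d/ is a stop between vowels /u/ and /o/, so it spirantizes to the fricative [z]. /t/ is a stop between vowels /o/ and /a/, so it spirantizes to the fricative [s]. /b/ is a stop between vowels /a/ and /u/, so it spirantizes to the fricative [v]. /kikudotabug/ → kixuzosavug.
Rule 3 (final devoicing): /g/ is a voiced stop in word-final position, so it devoices to [k]. /kixuzosavug/ → kixuzosavuk.

kixuzosavuk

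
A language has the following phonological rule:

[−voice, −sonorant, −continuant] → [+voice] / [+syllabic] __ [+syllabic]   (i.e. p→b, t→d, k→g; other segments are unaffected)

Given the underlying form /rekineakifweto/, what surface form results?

/k/ is a voiceless stop between vowels /e/ and /i/, so it voices to [g].
/k/ is a voiceless stop between vowels /a/ and /i/, so it voices to [g].
/t/ is a voiceless stop between vowels /e/ and /o/, so it voices to [d].
Surface form: [regineagifwedo].

regineagifwedo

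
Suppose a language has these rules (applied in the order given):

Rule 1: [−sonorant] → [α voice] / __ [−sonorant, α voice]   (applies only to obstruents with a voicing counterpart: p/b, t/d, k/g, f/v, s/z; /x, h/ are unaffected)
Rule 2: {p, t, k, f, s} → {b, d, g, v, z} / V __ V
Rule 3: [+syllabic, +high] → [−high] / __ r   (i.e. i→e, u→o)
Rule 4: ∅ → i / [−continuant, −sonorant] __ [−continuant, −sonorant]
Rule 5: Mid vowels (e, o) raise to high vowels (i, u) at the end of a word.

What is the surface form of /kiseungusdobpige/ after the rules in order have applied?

kizeunguzdopipigi

Rule 1 (regressive voicing assimilation): /s/ precedes the voiced obstruent /d/, so it voices to [z] by assimilation. /b/ precedes the voiceless obstruent /p/, so it devoices to [p] by assimilation. /kiseungusdobpige/ → kiseunguzdoppige.
Rule 2 (intervocalic voicing): /s/ is a voiceless obstruent between vowels /i/ and /e/, so it voices to [z]. /kiseunguzdoppige/ → kizeunguzdoppige.
Rule 3 (pre-rhotic lowering): no segment meets the environment; /kizeunguzdoppige/ is unchanged.
Rule 4 (stop-cluster i-epenthesis): /p/ and /p/ form a stop–stop cluster, so [i] is inserted between them. /kizeunguzdoppige/ → kizeunguzdopipige.
Rule 5 (final vowel raising): /e/ is a mid vowel in word-final position, so it raises to [i]. /kizeunguzdopipige/ → kizeunguzdopipigi.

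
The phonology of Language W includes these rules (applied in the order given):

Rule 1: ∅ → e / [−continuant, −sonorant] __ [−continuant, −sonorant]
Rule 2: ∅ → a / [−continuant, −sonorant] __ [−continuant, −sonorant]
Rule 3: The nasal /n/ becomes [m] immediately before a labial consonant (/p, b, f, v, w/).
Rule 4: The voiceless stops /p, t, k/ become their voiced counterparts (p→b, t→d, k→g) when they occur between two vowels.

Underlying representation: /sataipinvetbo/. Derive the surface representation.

Rule 1 (stop-cluster e-epenthesis): /t/ and /b/ form a stop–stop cluster, so [e] is inserted between them. /sataipinvetbo/ → sataipinvetebo.
Rule 2 (stop-cluster a-epenthesis): no segment meets the environment; /sataipinvetebo/ is unchanged.
Rule 3 (nasal place assimilation): /n/ precedes the labial consonant /v/, so it assimilates in place to [m]. /sataipinvetebo/ → sataipimvetebo.
Rule 4 (intervocalic voicing): /t/ is a voiceless stop between vowels /a/ and /a/, so it voices to [d]. /p/ is a voiceless stop between vowels /i/ and /i/, so it voices to [b]. /t/ is a voiceless stop between vowels /e/ and /e/, so it voices to [d]. /sataipimvetebo/ → sadaibimvedebo.

sadaibimvedebo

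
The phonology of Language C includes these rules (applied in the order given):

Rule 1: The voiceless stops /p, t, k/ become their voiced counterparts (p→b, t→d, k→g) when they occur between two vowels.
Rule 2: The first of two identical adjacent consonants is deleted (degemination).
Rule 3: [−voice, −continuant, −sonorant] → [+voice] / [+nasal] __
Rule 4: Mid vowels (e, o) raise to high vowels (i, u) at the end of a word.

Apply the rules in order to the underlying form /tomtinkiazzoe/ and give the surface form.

tomdingiazoi

Rule 1 (intervocalic voicing): no segment meets the environment; /tomtinkiazzoe/ is unchanged.
Rule 2 (degemination): /zz/ is a geminate; the first /z/ deletes. /tomtinkiazzoe/ → tomtinkiazoe.
Rule 3 (post-nasal voicing): /t/ is a voiceless stop immediately after the nasal /m/, so it voices to [d]. /k/ is a voiceless stop immediately after the nasal /n/, so it voices to [g]. /tomtinkiazoe/ → tomdingiazoe.
Rule 4 (final vowel raising): /e/ is a mid vowel in word-final position, so it raises to [i]. /tomdingiazoe/ → tomdingiazoi.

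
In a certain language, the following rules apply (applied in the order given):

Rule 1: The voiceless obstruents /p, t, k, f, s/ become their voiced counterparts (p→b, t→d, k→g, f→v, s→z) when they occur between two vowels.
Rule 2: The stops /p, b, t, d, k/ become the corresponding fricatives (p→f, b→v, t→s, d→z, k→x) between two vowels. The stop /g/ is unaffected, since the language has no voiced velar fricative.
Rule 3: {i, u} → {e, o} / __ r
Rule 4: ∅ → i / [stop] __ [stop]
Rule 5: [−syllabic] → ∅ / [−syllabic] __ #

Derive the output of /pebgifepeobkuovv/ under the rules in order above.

Rule 1 (intervocalic voicing): /f/ is a voiceless obstruent between vowels /i/ and /e/, so it voices to [v]. /p/ is a voiceless obstruent between vowels /e/ and /e/, so it voices to [b]. /pebgifepeobkuovv/ → pebgivebeobkuovv.
Rule 2 (intervocalic spirantization): /b/ is a stop between vowels /e/ and /e/, so it spirantizes to the fricative [v]. /pebgivebeobkuovv/ → pebgiveveobkuovv.
Rule 3 (pre-rhotic lowering): no segment meets the environment; /pebgiveveobkuovv/ is unchanged.
Rule 4 (stop-cluster i-epenthesis): /b/ and /g/ form a stop–stop cluster, so [i] is inserted between them. /b/ and /k/ form a stop–stop cluster, so [i] is inserted between them. /pebgiveveobkuovv/ → pebigiveveobikuovv.
Rule 5 (final cluster simplification): /v/ is the second consonant of a word-final cluster /vv/, so it deletes. /pebigiveveobikuovv/ → pebigiveveobikuov.

pebigiveveobikuov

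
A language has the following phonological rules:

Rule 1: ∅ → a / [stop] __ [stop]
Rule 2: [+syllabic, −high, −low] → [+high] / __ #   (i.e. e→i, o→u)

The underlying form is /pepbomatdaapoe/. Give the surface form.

pepabomatadaapoi

Rule 1 (stop-cluster a-epenthesis): /p/ and /b/ form a stop–stop cluster, so [a] is inserted between them. /t/ and /d/ form a stop–stop cluster, so [a] is inserted between them. /pepbomatdaapoe/ → pepabomatadaapoe.
Rule 2 (final vowel raising): /e/ is a mid vowel in word-final position, so it raises to [i]. /pepabomatadaapoe/ → pepabomatadaapoi.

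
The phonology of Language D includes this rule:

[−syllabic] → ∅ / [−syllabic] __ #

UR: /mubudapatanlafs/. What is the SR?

/s/ is the second consonant of a word-final cluster /fs/, so it deletes.
The other instances of /m/, /b/, /d/, /p/, /t/, /n/, /l/, /f/ do not occur in the required environment and remain unchanged.
Surface form: [mubudapatanlaf].

mubudapatanlaf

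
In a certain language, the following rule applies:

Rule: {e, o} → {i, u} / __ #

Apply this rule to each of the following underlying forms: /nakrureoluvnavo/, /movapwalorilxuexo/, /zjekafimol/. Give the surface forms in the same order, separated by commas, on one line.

/nakrureoluvnavo/: /o/ is a mid vowel in word-final position, so it raises to [u]. → [nakrureoluvnavu].
/movapwalorilxuexo/: /o/ is a mid vowel in word-final position, so it raises to [u]. → [movapwalorilxuexu].
/zjekafimol/: the rule's environment is not met; surfaces unchanged as [zjekafimol].

nakrureoluvnavu, movapwalorilxuexu, zjekafimol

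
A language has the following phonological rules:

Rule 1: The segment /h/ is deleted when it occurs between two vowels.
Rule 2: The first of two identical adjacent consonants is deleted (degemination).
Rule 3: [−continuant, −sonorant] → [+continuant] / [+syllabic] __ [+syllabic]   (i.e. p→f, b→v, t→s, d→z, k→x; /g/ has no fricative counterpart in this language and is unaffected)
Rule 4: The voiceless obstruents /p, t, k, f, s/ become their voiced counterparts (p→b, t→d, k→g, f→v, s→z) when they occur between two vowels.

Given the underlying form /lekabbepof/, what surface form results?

Rule 1 (intervocalic h-deletion): no segment meets the environment; /lekabbepof/ is unchanged.
Rule 2 (degemination): /bb/ is a geminate; the first /b/ deletes. /lekabbepof/ → lekabepof.
Rule 3 (intervocalic spirantization): /k/ is a stop between vowels /e/ and /a/, so it spirantizes to the fricative [x]. /b/ is a stop between vowels /a/ and /e/, so it spirantizes to the fricative [v]. /p/ is a stop between vowels /e/ and /o/, so it spirantizes to the fricative [f]. /lekabepof/ → lexavefof.
Rule 4 (intervocalic voicing): /f/ is a voiceless obstruent between vowels /e/ and /o/, so it voices to [v]. /lexavefof/ → lexavevof.

lexavevof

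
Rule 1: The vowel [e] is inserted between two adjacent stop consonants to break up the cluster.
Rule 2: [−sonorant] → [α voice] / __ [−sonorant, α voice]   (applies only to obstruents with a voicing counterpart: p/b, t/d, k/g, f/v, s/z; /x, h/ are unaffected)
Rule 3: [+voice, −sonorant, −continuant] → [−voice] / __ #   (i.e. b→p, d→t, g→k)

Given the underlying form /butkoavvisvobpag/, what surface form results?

Rule 1 (stop-cluster e-epenthesis): /t/ and /k/ form a stop–stop cluster, so [e] is inserted between them. /b/ and /p/ form a stop–stop cluster, so [e] is inserted between them. /butkoavvisvobpag/ → butekoavvisvobepag.
Rule 2 (regressive voicing assimilation): /s/ precedes the voiced obstruent /v/, so it voices to [z] by assimilation. /butekoavvisvobepag/ → butekoavvizvobepag.
Rule 3 (final devoicing): /g/ is a voiced stop in word-final position, so it devoices to [k]. /butekoavvizvobepag/ → butekoavvizvobepak.

butekoavvizvobepak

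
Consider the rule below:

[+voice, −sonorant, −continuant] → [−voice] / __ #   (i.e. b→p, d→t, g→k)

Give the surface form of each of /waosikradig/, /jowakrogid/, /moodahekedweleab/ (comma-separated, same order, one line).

waosikradik, jowakrogit, moodahekedweleap

/waosikradig/: /g/ is a voiced stop in word-final position, so it devoices to [k]. → [waosikradik].
/jowakrogid/: /d/ is a voiced stop in word-final position, so it devoices to [t]. → [jowakrogit].
/moodahekedweleab/: /b/ is a voiced stop in word-final position, so it devoices to [p]. → [moodahekedweleap].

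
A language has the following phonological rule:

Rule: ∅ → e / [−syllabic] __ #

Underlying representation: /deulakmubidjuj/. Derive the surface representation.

the form ends in the consonant /j/, so [e] is inserted word-finally.
Surface form: [deulakmubidjuje].

deulakmubidjuje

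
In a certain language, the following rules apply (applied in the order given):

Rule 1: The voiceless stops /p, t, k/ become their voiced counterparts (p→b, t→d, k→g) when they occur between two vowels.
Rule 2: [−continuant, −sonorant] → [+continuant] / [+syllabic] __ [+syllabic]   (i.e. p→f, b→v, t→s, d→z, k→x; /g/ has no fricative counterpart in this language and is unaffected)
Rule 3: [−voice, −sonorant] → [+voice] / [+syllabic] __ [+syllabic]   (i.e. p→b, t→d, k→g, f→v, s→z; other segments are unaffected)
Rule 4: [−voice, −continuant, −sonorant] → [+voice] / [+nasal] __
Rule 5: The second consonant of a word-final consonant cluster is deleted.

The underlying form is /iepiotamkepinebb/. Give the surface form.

ieviozamgevineb

Rule 1 (intervocalic voicing): /p/ is a voiceless stop between vowels /e/ and /i/, so it voices to [b]. /t/ is a voiceless stop between vowels /o/ and /a/, so it voices to [d]. /p/ is a voiceless stop between vowels /e/ and /i/, so it voices to [b]. /iepiotamkepinebb/ → iebiodamkebinebb.
Rule 2 (intervocalic spirantization): /b/ is a stop between vowels /e/ and /i/, so it spirantizes to the fricative [v]. /d/ is a stop between vowels /o/ and /a/, so it spirantizes to the fricative [z]. /b/ is a stop between vowels /e/ and /i/, so it spirantizes to the fricative [v]. /iebiodamkebinebb/ → ieviozamkevinebb.
Rule 3 (intervocalic voicing): no segment meets the environment; /ieviozamkevinebb/ is unchanged.
Rule 4 (post-nasal voicing): /k/ is a voiceless stop immediately after the nasal /m/, so it voices to [g]. /ieviozamkevinebb/ → ieviozamgevinebb.
Rule 5 (final cluster simplification): /b/ is the second consonant of a word-final cluster /bb/, so it deletes. /ieviozamgevinebb/ → ieviozamgevineb.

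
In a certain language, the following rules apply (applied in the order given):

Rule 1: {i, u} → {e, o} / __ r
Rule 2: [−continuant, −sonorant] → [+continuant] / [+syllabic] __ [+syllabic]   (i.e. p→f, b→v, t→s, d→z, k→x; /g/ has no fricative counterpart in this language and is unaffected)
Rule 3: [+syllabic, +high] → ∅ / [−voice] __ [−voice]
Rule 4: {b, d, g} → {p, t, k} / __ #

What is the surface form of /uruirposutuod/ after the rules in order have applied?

Rule 1 (pre-rhotic lowering): /u/ is a high vowel immediately before /r/, so it lowers to [o]. /i/ is a high vowel immediately before /r/, so it lowers to [e]. /uruirposutuod/ → oruerposutuod.
Rule 2 (intervocalic spirantization): /t/ is a stop between vowels /u/ and /u/, so it spirantizes to the fricative [s]. /oruerposutuod/ → oruerposusuod.
Rule 3 (high vowel syncope): /u/ is a high vowel flanked by voiceless consonants /s/ and /s/, so it deletes. /oruerposusuod/ → oruerpossuod.
Rule 4 (final devoicing): /d/ is a voiced stop in word-final position, so it devoices to [t]. /oruerpossuod/ → oruerpossuot.

oruerpossuot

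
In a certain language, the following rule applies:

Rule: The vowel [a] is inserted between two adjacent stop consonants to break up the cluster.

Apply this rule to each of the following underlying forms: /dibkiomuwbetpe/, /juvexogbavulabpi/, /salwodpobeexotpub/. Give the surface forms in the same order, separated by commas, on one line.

/dibkiomuwbetpe/: /b/ and /k/ form a stop–stop cluster, so [a] is inserted between them. /t/ and /p/ form a stop–stop cluster, so [a] is inserted between them. → [dibakiomuwbetape].
/juvexogbavulabpi/: /g/ and /b/ form a stop–stop cluster, so [a] is inserted between them. /b/ and /p/ form a stop–stop cluster, so [a] is inserted between them. → [juvexogabavulabapi].
/salwodpobeexotpub/: /d/ and /p/ form a stop–stop cluster, so [a] is inserted between them. /t/ and /p/ form a stop–stop cluster, so [a] is inserted between them. → [salwodapobeexotapub].

dibakiomuwbetape, juvexogabavulabapi, salwodapobeexotapub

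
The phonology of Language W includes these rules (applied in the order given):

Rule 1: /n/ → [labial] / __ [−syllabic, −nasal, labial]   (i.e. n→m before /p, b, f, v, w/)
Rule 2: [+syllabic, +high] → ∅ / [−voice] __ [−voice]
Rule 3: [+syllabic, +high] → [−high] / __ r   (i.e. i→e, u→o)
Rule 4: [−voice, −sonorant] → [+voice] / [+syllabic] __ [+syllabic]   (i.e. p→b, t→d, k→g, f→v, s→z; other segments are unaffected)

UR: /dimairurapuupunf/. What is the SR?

dimaerorabuubumf

Rule 1 (nasal place assimilation): /n/ precedes the labial consonant /f/, so it assimilates in place to [m]. /dimairurapuupunf/ → dimairurapuupumf.
Rule 2 (high vowel syncope): no segment meets the environment; /dimairurapuupumf/ is unchanged.
Rule 3 (pre-rhotic lowering): /i/ is a high vowel immediately before /r/, so it lowers to [e]. /u/ is a high vowel immediately before /r/, so it lowers to [o]. /dimairurapuupumf/ → dimaerorapuupumf.
Rule 4 (intervocalic voicing): /p/ is a voiceless obstruent between vowels /a/ and /u/, so it voices to [b]. /p/ is a voiceless obstruent between vowels /u/ and /u/, so it voices to [b]. /dimaerorapuupumf/ → dimaerorabuubumf.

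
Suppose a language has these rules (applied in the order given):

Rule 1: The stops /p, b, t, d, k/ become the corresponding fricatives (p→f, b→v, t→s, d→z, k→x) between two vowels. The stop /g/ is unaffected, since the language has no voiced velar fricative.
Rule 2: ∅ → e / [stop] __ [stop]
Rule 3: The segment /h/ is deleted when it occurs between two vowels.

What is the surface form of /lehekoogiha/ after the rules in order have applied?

leexoogia

Rule 1 (intervocalic spirantization): /k/ is a stop between vowels /e/ and /o/, so it spirantizes to the fricative [x]. /lehekoogiha/ → lehexoogiha.
Rule 2 (stop-cluster e-epenthesis): no segment meets the environment; /lehexoogiha/ is unchanged.
Rule 3 (intervocalic h-deletion): /h/ occurs between vowels /e/ and /e/, so it deletes. /h/ occurs between vowels /i/ and /a/, so it deletes. /lehexoogiha/ → leexoogia.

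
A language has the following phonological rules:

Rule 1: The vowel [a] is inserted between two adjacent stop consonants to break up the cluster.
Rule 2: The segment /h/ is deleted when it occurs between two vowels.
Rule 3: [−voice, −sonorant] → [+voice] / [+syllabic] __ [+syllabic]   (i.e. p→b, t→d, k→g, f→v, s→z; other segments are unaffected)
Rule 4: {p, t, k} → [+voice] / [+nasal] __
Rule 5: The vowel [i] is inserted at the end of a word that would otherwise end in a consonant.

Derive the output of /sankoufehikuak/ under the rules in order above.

sangouveiguaki

Rule 1 (stop-cluster a-epenthesis): no segment meets the environment; /sankoufehikuak/ is unchanged.
Rule 2 (intervocalic h-deletion): /h/ occurs between vowels /e/ and /i/, so it deletes. /sankoufehikuak/ → sankoufeikuak.
Rule 3 (intervocalic voicing): /f/ is a voiceless obstruent between vowels /u/ and /e/, so it voices to [v]. /k/ is a voiceless obstruent between vowels /i/ and /u/, so it voices to [g]. /sankoufeikuak/ → sankouveiguak.
Rule 4 (post-nasal voicing): /k/ is a voiceless stop immediately after the nasal /n/, so it voices to [g]. /sankouveiguak/ → sangouveiguak.
Rule 5 (final i-epenthesis): the form ends in the consonant /k/, so [i] is inserted word-finally. /sangouveiguak/ → sangouveiguaki.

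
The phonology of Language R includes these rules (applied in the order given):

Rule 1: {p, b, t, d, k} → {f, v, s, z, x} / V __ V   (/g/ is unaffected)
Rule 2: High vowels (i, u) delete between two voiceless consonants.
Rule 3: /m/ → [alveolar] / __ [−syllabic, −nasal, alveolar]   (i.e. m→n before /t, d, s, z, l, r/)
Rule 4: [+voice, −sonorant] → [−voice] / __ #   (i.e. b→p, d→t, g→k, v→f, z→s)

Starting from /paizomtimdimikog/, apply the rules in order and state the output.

paizontindimixok

Rule 1 (intervocalic spirantization): /k/ is a stop between vowels /i/ and /o/, so it spirantizes to the fricative [x]. /paizomtimdimikog/ → paizomtimdimixog.
Rule 2 (high vowel syncope): no segment meets the environment; /paizomtimdimixog/ is unchanged.
Rule 3 (nasal place assimilation): /m/ precedes the alveolar consonant /t/, so it assimilates in place to [n]. /m/ precedes the alveolar consonant /d/, so it assimilates in place to [n]. /paizomtimdimixog/ → paizontindimixog.
Rule 4 (final devoicing): /g/ is a voiced obstruent in word-final position, so it devoices to [k]. /paizontindimixog/ → paizontindimixok.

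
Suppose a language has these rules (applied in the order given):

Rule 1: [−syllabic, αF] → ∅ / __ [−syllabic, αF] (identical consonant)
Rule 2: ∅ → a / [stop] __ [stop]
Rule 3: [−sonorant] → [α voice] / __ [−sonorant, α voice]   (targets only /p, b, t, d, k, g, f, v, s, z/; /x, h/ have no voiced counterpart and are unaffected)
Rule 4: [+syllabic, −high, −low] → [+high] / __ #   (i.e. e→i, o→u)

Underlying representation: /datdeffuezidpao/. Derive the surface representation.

Rule 1 (degemination): /ff/ is a geminate; the first /f/ deletes. /datdeffuezidpao/ → datdefuezidpao.
Rule 2 (stop-cluster a-epenthesis): /t/ and /d/ form a stop–stop cluster, so [a] is inserted between them. /d/ and /p/ form a stop–stop cluster, so [a] is inserted between them. /datdefuezidpao/ → datadefuezidapao.
Rule 3 (regressive voicing assimilation): no segment meets the environment; /datadefuezidapao/ is unchanged.
Rule 4 (final vowel raising): /o/ is a mid vowel in word-final position, so it raises to [u]. /datadefuezidapao/ → datadefuezidapau.

datadefuezidapau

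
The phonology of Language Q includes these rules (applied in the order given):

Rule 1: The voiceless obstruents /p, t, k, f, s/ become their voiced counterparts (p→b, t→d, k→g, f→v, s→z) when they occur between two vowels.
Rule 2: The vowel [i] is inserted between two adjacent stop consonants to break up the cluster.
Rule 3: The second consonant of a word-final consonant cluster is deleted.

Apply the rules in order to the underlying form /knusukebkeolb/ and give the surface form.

Rule 1 (intervocalic voicing): /s/ is a voiceless obstruent between vowels /u/ and /u/, so it voices to [z]. /k/ is a voiceless obstruent between vowels /u/ and /e/, so it voices to [g]. /knusukebkeolb/ → knuzugebkeolb.
Rule 2 (stop-cluster i-epenthesis): /b/ and /k/ form a stop–stop cluster, so [i] is inserted between them. /knuzugebkeolb/ → knuzugebikeolb.
Rule 3 (final cluster simplification): /b/ is the second consonant of a word-final cluster /lb/, so it deletes. /knuzugebikeolb/ → knuzugebikeol.

knuzugebikeol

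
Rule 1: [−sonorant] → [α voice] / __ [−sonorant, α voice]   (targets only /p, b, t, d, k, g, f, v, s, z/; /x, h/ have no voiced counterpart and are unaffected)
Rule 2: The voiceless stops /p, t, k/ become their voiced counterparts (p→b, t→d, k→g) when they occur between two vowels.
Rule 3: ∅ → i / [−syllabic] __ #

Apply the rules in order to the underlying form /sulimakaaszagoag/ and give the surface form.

sulimagaazzagoagi

Rule 1 (regressive voicing assimilation): /s/ precedes the voiced obstruent /z/, so it voices to [z] by assimilation. /sulimakaaszagoag/ → sulimakaazzagoag.
Rule 2 (intervocalic voicing): /k/ is a voiceless stop between vowels /a/ and /a/, so it voices to [g]. /sulimakaazzagoag/ → sulimagaazzagoag.
Rule 3 (final i-epenthesis): the form ends in the consonant /g/, so [i] is inserted word-finally. /sulimagaazzagoag/ → sulimagaazzagoagi.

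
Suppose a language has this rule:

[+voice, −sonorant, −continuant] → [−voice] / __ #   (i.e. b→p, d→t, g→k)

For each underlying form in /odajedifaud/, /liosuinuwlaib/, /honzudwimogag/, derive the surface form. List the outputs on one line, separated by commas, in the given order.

/odajedifaud/: /d/ is a voiced stop in word-final position, so it devoices to [t]. → [odajedifaut].
/liosuinuwlaib/: /b/ is a voiced stop in word-final position, so it devoices to [p]. → [liosuinuwlaip].
/honzudwimogag/: /g/ is a voiced stop in word-final position, so it devoices to [k]. → [honzudwimogak].

odajedifaut, liosuinuwlaip, honzudwimogak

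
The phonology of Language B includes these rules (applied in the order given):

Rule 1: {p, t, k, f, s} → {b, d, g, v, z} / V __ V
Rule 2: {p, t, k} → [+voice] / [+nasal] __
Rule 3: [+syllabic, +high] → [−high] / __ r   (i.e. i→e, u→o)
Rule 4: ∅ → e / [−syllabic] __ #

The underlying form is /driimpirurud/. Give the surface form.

Rule 1 (intervocalic voicing): no segment meets the environment; /driimpirurud/ is unchanged.
Rule 2 (post-nasal voicing): /p/ is a voiceless stop immediately after the nasal /m/, so it voices to [b]. /driimpirurud/ → driimbirurud.
Rule 3 (pre-rhotic lowering): /i/ is a high vowel immediately before /r/, so it lowers to [e]. /u/ is a high vowel immediately before /r/, so it lowers to [o]. /driimbirurud/ → driimberorud.
Rule 4 (final e-epenthesis): the form ends in the consonant /d/, so [e] is inserted word-finally. /driimberorud/ → driimberorude.

driimberorude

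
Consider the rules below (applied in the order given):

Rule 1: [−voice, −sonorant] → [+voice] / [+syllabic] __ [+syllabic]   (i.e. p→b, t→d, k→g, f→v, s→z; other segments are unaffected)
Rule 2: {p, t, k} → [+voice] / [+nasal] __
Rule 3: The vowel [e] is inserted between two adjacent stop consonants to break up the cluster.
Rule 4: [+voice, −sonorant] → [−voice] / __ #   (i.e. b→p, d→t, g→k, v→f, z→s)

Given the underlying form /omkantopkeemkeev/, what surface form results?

omgandopekeemgeef

Rule 1 (intervocalic voicing): no segment meets the environment; /omkantopkeemkeev/ is unchanged.
Rule 2 (post-nasal voicing): /k/ is a voiceless stop immediately after the nasal /m/, so it voices to [g]. /t/ is a voiceless stop immediately after the nasal /n/, so it voices to [d]. /k/ is a voiceless stop immediately after the nasal /m/, so it voices to [g]. /omkantopkeemkeev/ → omgandopkeemgeev.
Rule 3 (stop-cluster e-epenthesis): /p/ and /k/ form a stop–stop cluster, so [e] is inserted between them. /omgandopkeemgeev/ → omgandopekeemgeev.
Rule 4 (final devoicing): /v/ is a voiced obstruent in word-final position, so it devoices to [f]. /omgandopekeemgeev/ → omgandopekeemgeef.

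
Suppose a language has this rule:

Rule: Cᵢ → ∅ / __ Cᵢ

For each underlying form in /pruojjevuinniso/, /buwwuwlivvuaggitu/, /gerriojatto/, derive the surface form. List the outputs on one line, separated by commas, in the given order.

/pruojjevuinniso/: /jj/ is a geminate; the first /j/ deletes. /nn/ is a geminate; the first /n/ deletes. → [pruojevuiniso].
/buwwuwlivvuaggitu/: /ww/ is a geminate; the first /w/ deletes. /vv/ is a geminate; the first /v/ deletes. /gg/ is a geminate; the first /g/ deletes. → [buwuwlivuagitu].
/gerriojatto/: /rr/ is a geminate; the first /r/ deletes. /tt/ is a geminate; the first /t/ deletes. → [geriojato].

pruojevuiniso, buwuwlivuagitu, geriojato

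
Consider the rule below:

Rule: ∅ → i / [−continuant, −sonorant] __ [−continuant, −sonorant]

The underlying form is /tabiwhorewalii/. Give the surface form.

tabiwhorewalii

No segment of /tabiwhorewalii/ meets the structural description of the rule, so the form surfaces unchanged.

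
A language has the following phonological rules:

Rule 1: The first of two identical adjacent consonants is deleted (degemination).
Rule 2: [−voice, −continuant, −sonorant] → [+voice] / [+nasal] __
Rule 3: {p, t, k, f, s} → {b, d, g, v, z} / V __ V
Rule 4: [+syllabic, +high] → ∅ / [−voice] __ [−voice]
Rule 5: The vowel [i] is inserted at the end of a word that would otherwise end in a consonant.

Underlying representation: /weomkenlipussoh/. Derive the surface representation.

Rule 1 (degemination): /ss/ is a geminate; the first /s/ deletes. /weomkenlipussoh/ → weomkenlipusoh.
Rule 2 (post-nasal voicing): /k/ is a voiceless stop immediately after the nasal /m/, so it voices to [g]. /weomkenlipusoh/ → weomgenlipusoh.
Rule 3 (intervocalic voicing): /p/ is a voiceless obstruent between vowels /i/ and /u/, so it voices to [b]. /s/ is a voiceless obstruent between vowels /u/ and /o/, so it voices to [z]. /weomgenlipusoh/ → weomgenlibuzoh.
Rule 4 (high vowel syncope): no segment meets the environment; /weomgenlibuzoh/ is unchanged.
Rule 5 (final i-epenthesis): the form ends in the consonant /h/, so [i] is inserted word-finally. /weomgenlibuzoh/ → weomgenlibuzohi.

weomgenlibuzohi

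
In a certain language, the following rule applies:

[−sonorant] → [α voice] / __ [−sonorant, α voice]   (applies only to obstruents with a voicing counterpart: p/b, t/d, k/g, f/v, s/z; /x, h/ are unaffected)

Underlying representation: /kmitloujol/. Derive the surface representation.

kmitloujol

No segment of /kmitloujol/ meets the structural description of the rule, so the form surfaces unchanged.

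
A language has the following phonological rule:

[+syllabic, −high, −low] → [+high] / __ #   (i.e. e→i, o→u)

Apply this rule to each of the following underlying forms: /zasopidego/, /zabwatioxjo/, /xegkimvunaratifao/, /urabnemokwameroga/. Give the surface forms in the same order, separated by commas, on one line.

/zasopidego/: /o/ is a mid vowel in word-final position, so it raises to [u]. → [zasopidegu].
/zabwatioxjo/: /o/ is a mid vowel in word-final position, so it raises to [u]. → [zabwatioxju].
/xegkimvunaratifao/: /o/ is a mid vowel in word-final position, so it raises to [u]. → [xegkimvunaratifau].
/urabnemokwameroga/: the rule's environment is not met; surfaces unchanged as [urabnemokwameroga].

zasopidegu, zabwatioxju, xegkimvunaratifau, urabnemokwameroga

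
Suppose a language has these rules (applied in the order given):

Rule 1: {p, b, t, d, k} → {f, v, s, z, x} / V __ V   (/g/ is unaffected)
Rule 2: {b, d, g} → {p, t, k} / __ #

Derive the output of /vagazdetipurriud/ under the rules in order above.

vagazdesifurriut

Rule 1 (intervocalic spirantization): /t/ is a stop between vowels /e/ and /i/, so it spirantizes to the fricative [s]. /p/ is a stop between vowels /i/ and /u/, so it spirantizes to the fricative [f]. /vagazdetipurriud/ → vagazdesifurriud.
Rule 2 (final devoicing): /d/ is a voiced stop in word-final position, so it devoices to [t]. /vagazdesifurriud/ → vagazdesifurriut.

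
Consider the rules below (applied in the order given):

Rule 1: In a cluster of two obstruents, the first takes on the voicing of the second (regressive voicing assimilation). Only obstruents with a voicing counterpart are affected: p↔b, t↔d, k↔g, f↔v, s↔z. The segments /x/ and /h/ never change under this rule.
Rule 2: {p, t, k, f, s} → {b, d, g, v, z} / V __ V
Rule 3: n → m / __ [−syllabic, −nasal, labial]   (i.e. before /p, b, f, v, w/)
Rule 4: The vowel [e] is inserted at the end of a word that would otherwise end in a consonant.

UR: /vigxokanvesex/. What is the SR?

vikxogamvezexe

Rule 1 (regressive voicing assimilation): /g/ precedes the voiceless obstruent /x/, so it devoices to [k] by assimilation. /vigxokanvesex/ → vikxokanvesex.
Rule 2 (intervocalic voicing): /k/ is a voiceless obstruent between vowels /o/ and /a/, so it voices to [g]. /s/ is a voiceless obstruent between vowels /e/ and /e/, so it voices to [z]. /vikxokanvesex/ → vikxoganvezex.
Rule 3 (nasal place assimilation): /n/ precedes the labial consonant /v/, so it assimilates in place to [m]. /vikxoganvezex/ → vikxogamvezex.
Rule 4 (final e-epenthesis): the form ends in the consonant /x/, so [e] is inserted word-finally. /vikxogamvezex/ → vikxogamvezexe.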